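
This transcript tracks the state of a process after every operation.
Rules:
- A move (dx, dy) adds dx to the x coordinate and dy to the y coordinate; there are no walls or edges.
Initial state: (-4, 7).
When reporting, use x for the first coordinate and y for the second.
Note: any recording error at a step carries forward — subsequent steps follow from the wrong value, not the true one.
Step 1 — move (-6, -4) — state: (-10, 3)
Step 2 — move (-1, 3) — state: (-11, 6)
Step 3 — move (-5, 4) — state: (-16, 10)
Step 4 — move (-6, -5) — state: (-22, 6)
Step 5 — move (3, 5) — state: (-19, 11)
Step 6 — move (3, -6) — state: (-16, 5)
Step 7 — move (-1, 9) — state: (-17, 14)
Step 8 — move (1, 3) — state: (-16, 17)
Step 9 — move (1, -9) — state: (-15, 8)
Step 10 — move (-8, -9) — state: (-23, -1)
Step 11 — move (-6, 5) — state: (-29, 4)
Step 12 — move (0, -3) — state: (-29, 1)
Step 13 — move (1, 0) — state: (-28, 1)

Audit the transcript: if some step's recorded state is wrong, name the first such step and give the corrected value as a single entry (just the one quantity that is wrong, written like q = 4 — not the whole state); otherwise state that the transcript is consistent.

step 4, y = 5

step 1: x = -4 + (-6) = -10, y = 7 + (-4) = 3 -> agrees with the transcript
step 2: x = -10 + (-1) = -11, y = 3 + (3) = 6 -> consistent with the transcript
step 3: x = -11 + (-5) = -16, y = 6 + (4) = 10 -> checks out
step 4: x = -16 + (-6) = -22, y = 10 + (-5) = 5 -> this is not what the transcript shows
So the first discrepancy is step 4, where the right value is y = 5.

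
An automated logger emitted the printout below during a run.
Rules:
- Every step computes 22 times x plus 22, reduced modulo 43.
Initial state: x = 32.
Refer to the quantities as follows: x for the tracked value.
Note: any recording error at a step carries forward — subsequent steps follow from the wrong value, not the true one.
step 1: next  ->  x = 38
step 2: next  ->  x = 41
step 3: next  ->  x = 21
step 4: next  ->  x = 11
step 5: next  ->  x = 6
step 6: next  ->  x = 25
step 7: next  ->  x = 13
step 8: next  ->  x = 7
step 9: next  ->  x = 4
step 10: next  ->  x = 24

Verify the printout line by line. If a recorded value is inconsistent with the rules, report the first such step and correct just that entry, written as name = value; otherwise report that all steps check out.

no error

Step 1: x = (22*32 + 22) mod 43 = 38 — checks out.
Step 2: x = (22*38 + 22) mod 43 = 41 — matches.
Step 3: x = (22*41 + 22) mod 43 = 21 — agrees with the printout.
Step 4: x = (22*21 + 22) mod 43 = 11 — checks out.
Step 5: x = (22*11 + 22) mod 43 = 6 — same as recorded.
Step 6: x = (22*6 + 22) mod 43 = 25 — verified.
Step 7: x = (22*25 + 22) mod 43 = 13 — verified.
Step 8: x = (22*13 + 22) mod 43 = 7 — exactly as logged.
Step 9: x = (22*7 + 22) mod 43 = 4 — agrees with the printout.
Step 10: x = (22*4 + 22) mod 43 = 24 — checks out.
Every step is consistent.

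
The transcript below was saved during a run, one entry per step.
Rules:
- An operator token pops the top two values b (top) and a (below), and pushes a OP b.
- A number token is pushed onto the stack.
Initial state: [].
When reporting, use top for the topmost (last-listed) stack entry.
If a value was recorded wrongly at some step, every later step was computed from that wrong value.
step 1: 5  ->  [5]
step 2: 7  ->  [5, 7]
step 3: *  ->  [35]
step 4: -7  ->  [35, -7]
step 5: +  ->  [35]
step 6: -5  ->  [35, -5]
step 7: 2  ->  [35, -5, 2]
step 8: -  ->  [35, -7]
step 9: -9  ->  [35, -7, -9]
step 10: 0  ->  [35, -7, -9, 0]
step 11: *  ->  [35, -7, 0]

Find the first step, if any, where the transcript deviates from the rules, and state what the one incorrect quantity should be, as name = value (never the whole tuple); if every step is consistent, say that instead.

1. push 5: top = 5 (no discrepancy)
2. push 7: top = 7 (exactly as logged)
3. 5 * 7 = 35 (matches)
4. push -7: top = -7 (exactly as logged)
5. 35 + -7 = 28 (the transcript disagrees here)
Conclusion: step 5 carries the first error; the entry should be top = 28.

step 5, top = 28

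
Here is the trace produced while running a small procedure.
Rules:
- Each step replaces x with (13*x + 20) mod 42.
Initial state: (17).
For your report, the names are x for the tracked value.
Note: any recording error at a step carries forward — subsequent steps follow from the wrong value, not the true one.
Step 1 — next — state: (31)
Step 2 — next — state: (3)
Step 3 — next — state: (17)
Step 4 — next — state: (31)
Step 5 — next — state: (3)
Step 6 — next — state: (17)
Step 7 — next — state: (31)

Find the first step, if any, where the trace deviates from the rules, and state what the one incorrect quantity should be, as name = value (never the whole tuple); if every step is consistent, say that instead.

no error

1. x = (13*17 + 20) mod 42 = 31 (consistent with the trace)
2. x = (13*31 + 20) mod 42 = 3 (verified)
3. x = (13*3 + 20) mod 42 = 17 (same as recorded)
4. x = (13*17 + 20) mod 42 = 31 (same as recorded)
5. x = (13*31 + 20) mod 42 = 3 (checks out)
6. x = (13*3 + 20) mod 42 = 17 (no discrepancy)
7. x = (13*17 + 20) mod 42 = 31 (exactly as logged)
The whole run recomputes cleanly — no discrepancies.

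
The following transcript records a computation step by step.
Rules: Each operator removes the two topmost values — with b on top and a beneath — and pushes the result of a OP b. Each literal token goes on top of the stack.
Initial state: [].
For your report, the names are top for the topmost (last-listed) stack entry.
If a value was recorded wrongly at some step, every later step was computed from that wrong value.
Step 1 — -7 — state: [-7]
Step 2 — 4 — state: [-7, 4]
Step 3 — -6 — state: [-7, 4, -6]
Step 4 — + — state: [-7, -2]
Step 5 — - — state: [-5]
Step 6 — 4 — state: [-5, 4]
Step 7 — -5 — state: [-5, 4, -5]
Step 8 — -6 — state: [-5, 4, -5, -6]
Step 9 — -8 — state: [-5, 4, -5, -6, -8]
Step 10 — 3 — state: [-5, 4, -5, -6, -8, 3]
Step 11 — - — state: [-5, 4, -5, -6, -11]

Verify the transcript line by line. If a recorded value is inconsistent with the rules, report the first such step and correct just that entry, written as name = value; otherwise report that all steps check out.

no error

Recomputing the run from the initial state:
step 1: [-7]
step 2: [-7, 4]
step 3: [-7, 4, -6]
step 4: [-7, -2]
step 5: [-5]
step 6: [-5, 4]
step 7: [-5, 4, -5]
step 8: [-5, 4, -5, -6]
step 9: [-5, 4, -5, -6, -8]
step 10: [-5, 4, -5, -6, -8, 3]
step 11: [-5, 4, -5, -6, -11]
This matches the transcript at every step.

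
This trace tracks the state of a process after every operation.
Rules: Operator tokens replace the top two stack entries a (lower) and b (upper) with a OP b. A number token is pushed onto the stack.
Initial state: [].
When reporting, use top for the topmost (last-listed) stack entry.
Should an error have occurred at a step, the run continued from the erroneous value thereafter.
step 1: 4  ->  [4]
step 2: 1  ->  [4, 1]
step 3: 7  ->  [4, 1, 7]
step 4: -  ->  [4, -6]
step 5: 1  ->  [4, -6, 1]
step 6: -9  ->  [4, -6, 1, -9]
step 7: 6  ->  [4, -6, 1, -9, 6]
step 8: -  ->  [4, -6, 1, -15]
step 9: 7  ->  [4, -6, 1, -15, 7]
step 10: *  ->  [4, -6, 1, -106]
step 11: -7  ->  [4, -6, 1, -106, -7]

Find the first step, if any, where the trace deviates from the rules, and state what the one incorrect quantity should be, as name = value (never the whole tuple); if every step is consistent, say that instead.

step 10, top = -105

Recomputing the run from the initial state:
step 1: [4]
step 2: [4, 1]
step 3: [4, 1, 7]
step 4: [4, -6]
step 5: [4, -6, 1]
step 6: [4, -6, 1, -9]
step 7: [4, -6, 1, -9, 6]
step 8: [4, -6, 1, -15]
step 9: [4, -6, 1, -15, 7]
step 10: [4, -6, 1, -105]
step 11: [4, -6, 1, -105, -7]
The first disagreement with the trace is at step 10, where the value should be top = -105.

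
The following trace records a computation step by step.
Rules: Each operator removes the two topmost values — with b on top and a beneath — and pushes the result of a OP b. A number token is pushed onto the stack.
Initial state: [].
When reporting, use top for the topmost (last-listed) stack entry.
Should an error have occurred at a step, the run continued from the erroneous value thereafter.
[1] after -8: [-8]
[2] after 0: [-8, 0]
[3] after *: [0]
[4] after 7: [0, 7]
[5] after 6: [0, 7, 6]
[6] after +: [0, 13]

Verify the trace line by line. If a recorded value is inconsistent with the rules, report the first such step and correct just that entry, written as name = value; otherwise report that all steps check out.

no error

1. push -8: top = -8 (checks out)
2. push 0: top = 0 (consistent with the trace)
3. -8 * 0 = 0 (agrees with the trace)
4. push 7: top = 7 (agrees with the trace)
5. push 6: top = 6 (same as recorded)
6. 7 + 6 = 13 (consistent with the trace)
Nothing is out of place; the run is error-free.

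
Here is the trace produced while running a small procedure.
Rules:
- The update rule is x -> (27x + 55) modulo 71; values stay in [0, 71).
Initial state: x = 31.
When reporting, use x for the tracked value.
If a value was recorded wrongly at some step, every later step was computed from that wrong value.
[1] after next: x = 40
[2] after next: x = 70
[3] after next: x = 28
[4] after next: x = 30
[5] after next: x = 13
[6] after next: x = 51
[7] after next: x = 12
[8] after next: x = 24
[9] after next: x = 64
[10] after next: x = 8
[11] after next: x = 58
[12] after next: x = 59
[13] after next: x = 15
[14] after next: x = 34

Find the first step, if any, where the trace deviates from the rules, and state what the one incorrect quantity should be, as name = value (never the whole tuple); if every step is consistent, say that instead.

Recomputing the run from the initial state:
step 1: x = 40
step 2: x = 70
step 3: x = 28
step 4: x = 30
step 5: x = 13
step 6: x = 51
step 7: x = 12
step 8: x = 24
step 9: x = 64
step 10: x = 8
step 11: x = 58
step 12: x = 59
step 13: x = 15
step 14: x = 34
This matches the trace at every step.

no error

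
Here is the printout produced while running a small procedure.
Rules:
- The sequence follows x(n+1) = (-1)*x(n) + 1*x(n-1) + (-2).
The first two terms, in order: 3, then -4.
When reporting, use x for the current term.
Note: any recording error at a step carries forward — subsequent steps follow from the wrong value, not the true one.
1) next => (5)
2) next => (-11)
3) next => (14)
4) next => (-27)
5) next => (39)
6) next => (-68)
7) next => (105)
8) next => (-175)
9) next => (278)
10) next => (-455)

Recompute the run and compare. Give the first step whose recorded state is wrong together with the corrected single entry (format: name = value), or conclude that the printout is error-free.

Step 1: x = -1*(-4) + (1)*(3) + (-2) = 5 — checks out.
Step 2: x = -1*(5) + (1)*(-4) + (-2) = -11 — consistent with the printout.
Step 3: x = -1*(-11) + (1)*(5) + (-2) = 14 — same as recorded.
Step 4: x = -1*(14) + (1)*(-11) + (-2) = -27 — checks out.
Step 5: x = -1*(-27) + (1)*(14) + (-2) = 39 — confirmed correct.
Step 6: x = -1*(39) + (1)*(-27) + (-2) = -68 — no discrepancy.
Step 7: x = -1*(-68) + (1)*(39) + (-2) = 105 — checks out.
Step 8: x = -1*(105) + (1)*(-68) + (-2) = -175 — checks out.
Step 9: x = -1*(-175) + (1)*(105) + (-2) = 278 — agrees with the printout.
Step 10: x = -1*(278) + (1)*(-175) + (-2) = -455 — exactly as logged.
The recomputation confirms every line.

no error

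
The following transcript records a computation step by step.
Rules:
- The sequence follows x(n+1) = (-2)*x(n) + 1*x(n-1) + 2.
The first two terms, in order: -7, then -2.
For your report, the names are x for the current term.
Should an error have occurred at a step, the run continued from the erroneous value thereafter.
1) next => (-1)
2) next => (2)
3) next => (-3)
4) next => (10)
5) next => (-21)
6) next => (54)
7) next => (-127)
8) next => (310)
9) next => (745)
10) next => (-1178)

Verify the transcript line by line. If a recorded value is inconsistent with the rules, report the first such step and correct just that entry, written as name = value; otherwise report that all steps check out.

step 1: x = -2*(-2) + (1)*(-7) + (2) = -1 -> consistent with the transcript
step 2: x = -2*(-1) + (1)*(-2) + (2) = 2 -> same as recorded
step 3: x = -2*(2) + (1)*(-1) + (2) = -3 -> exactly as logged
step 4: x = -2*(-3) + (1)*(2) + (2) = 10 -> agrees with the transcript
step 5: x = -2*(10) + (1)*(-3) + (2) = -21 -> same as recorded
step 6: x = -2*(-21) + (1)*(10) + (2) = 54 -> verified
step 7: x = -2*(54) + (1)*(-21) + (2) = -127 -> in agreement
step 8: x = -2*(-127) + (1)*(54) + (2) = 310 -> agrees with the transcript
step 9: x = -2*(310) + (1)*(-127) + (2) = -745 -> not what was recorded
First deviation found at step 9; the corrected entry is x = -745.

step 9, x = -745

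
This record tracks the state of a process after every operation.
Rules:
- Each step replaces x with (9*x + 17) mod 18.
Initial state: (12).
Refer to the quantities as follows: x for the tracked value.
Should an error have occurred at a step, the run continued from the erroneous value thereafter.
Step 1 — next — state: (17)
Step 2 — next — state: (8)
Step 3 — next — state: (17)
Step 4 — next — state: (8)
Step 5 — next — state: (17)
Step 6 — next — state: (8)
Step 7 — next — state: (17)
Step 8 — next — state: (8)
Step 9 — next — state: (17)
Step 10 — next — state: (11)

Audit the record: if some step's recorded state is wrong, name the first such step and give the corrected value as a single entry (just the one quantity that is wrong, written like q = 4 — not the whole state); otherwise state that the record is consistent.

step 10, x = 8

Recomputing the run from the initial state:
step 1: x = 17
step 2: x = 8
step 3: x = 17
step 4: x = 8
step 5: x = 17
step 6: x = 8
step 7: x = 17
step 8: x = 8
step 9: x = 17
step 10: x = 8
The first disagreement with the record is at step 10, where the value should be x = 8.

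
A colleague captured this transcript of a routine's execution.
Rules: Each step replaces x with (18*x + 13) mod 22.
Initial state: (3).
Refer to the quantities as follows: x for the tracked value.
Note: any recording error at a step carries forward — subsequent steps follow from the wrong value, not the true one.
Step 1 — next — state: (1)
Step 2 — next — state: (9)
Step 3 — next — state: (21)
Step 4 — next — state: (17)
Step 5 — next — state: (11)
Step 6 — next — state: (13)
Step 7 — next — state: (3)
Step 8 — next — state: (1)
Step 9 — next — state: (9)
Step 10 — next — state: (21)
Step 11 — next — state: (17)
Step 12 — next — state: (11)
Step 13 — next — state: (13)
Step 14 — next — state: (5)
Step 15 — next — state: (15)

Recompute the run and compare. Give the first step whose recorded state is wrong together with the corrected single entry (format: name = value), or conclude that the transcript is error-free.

step 1: x = (18*3 + 13) mod 22 = 1 -> confirmed correct
step 2: x = (18*1 + 13) mod 22 = 9 -> agrees with the transcript
step 3: x = (18*9 + 13) mod 22 = 21 -> exactly as logged
step 4: x = (18*21 + 13) mod 22 = 17 -> exactly as logged
step 5: x = (18*17 + 13) mod 22 = 11 -> in agreement
step 6: x = (18*11 + 13) mod 22 = 13 -> in agreement
step 7: x = (18*13 + 13) mod 22 = 5 -> this is not what the transcript shows
So the first discrepancy is step 7, where the right value is x = 5.

step 7, x = 5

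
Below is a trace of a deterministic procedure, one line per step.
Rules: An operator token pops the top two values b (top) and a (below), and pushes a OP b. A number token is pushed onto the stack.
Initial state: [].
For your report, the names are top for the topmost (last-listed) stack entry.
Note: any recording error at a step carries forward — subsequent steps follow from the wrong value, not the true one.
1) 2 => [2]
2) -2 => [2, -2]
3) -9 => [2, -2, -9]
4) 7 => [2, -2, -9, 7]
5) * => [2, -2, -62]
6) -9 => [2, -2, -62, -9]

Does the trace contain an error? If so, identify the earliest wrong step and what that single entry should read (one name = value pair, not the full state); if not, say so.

step 5, top = -63

Step 1: push 2: top = 2 — checks out.
Step 2: push -2: top = -2 — confirmed correct.
Step 3: push -9: top = -9 — agrees with the trace.
Step 4: push 7: top = 7 — confirmed correct.
Step 5: -9 * 7 = -63 — first mismatch against the trace.
First deviation found at step 5; the corrected entry is top = -63.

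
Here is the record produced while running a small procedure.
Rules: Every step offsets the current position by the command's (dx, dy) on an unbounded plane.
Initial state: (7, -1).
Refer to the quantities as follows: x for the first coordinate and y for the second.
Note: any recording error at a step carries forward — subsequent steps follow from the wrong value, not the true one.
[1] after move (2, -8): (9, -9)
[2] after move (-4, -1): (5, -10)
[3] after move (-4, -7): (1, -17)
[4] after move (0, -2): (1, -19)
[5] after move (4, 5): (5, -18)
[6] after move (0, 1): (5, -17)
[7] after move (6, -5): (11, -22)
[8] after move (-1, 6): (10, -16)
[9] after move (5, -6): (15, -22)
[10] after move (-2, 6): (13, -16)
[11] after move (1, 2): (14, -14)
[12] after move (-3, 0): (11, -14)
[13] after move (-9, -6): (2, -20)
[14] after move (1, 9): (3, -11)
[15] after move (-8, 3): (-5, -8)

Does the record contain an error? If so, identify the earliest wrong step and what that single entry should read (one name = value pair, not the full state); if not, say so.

step 5, y = -14

Recomputing the run from the initial state:
step 1: x = 9, y = -9
step 2: x = 5, y = -10
step 3: x = 1, y = -17
step 4: x = 1, y = -19
step 5: x = 5, y = -14
step 6: x = 5, y = -13
step 7: x = 11, y = -18
step 8: x = 10, y = -12
step 9: x = 15, y = -18
step 10: x = 13, y = -12
step 11: x = 14, y = -10
step 12: x = 11, y = -10
step 13: x = 2, y = -16
step 14: x = 3, y = -7
step 15: x = -5, y = -4
The first disagreement with the record is at step 5, where the value should be y = -14.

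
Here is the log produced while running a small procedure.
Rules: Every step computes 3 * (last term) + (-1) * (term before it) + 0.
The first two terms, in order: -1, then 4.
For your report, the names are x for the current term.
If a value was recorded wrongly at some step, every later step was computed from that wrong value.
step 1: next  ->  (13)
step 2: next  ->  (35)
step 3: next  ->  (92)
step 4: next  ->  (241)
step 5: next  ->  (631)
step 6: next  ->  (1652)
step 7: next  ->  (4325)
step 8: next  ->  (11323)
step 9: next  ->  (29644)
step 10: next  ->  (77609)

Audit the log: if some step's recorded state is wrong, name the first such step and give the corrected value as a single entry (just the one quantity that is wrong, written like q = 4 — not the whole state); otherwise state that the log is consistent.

no error

Step 1: x = 3*(4) + (-1)*(-1) + (0) = 13 — checks out.
Step 2: x = 3*(13) + (-1)*(4) + (0) = 35 — consistent with the log.
Step 3: x = 3*(35) + (-1)*(13) + (0) = 92 — matches.
Step 4: x = 3*(92) + (-1)*(35) + (0) = 241 — consistent with the log.
Step 5: x = 3*(241) + (-1)*(92) + (0) = 631 — matches.
Step 6: x = 3*(631) + (-1)*(241) + (0) = 1652 — no discrepancy.
Step 7: x = 3*(1652) + (-1)*(631) + (0) = 4325 — checks out.
Step 8: x = 3*(4325) + (-1)*(1652) + (0) = 11323 — checks out.
Step 9: x = 3*(11323) + (-1)*(4325) + (0) = 29644 — consistent with the log.
Step 10: x = 3*(29644) + (-1)*(11323) + (0) = 77609 — verified.
Each recorded entry agrees with the recomputation.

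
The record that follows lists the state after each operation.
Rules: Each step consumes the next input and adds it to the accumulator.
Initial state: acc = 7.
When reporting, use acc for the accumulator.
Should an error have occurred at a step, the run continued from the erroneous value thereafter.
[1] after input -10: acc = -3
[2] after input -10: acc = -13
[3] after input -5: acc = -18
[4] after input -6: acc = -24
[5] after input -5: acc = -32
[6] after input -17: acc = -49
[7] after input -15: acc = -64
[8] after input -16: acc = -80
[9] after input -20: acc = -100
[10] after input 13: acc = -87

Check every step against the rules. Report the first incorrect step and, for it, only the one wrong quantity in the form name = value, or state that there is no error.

Recomputing the run from the initial state:
step 1: acc = -3
step 2: acc = -13
step 3: acc = -18
step 4: acc = -24
step 5: acc = -29
step 6: acc = -46
step 7: acc = -61
step 8: acc = -77
step 9: acc = -97
step 10: acc = -84
The first disagreement with the record is at step 5, where the value should be acc = -29.

step 5, acc = -29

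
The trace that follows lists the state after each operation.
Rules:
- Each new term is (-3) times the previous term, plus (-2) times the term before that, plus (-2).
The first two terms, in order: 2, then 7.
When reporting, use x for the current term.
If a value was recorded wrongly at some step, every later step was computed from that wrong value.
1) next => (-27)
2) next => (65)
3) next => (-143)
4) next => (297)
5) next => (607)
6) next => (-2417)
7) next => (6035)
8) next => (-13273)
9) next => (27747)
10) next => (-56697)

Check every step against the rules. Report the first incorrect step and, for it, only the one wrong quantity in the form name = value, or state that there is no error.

step 1: x = -3*(7) + (-2)*(2) + (-2) = -27 -> no discrepancy
step 2: x = -3*(-27) + (-2)*(7) + (-2) = 65 -> consistent with the trace
step 3: x = -3*(65) + (-2)*(-27) + (-2) = -143 -> consistent with the trace
step 4: x = -3*(-143) + (-2)*(65) + (-2) = 297 -> matches
step 5: x = -3*(297) + (-2)*(-143) + (-2) = -607 -> first mismatch against the trace
So the first discrepancy is step 5, where the right value is x = -607.

step 5, x = -607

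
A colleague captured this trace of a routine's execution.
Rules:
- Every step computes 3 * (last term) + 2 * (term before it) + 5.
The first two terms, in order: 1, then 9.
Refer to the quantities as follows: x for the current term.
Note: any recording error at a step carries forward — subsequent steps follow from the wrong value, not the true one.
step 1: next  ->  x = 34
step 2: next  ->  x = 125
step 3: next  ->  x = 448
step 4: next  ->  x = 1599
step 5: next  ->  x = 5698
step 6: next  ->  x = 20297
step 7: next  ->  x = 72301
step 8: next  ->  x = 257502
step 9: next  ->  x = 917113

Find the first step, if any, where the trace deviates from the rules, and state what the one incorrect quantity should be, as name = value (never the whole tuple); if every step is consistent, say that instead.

step 7, x = 72292

Step 1: x = 3*(9) + (2)*(1) + (5) = 34 — exactly as logged.
Step 2: x = 3*(34) + (2)*(9) + (5) = 125 — consistent with the trace.
Step 3: x = 3*(125) + (2)*(34) + (5) = 448 — matches.
Step 4: x = 3*(448) + (2)*(125) + (5) = 1599 — in agreement.
Step 5: x = 3*(1599) + (2)*(448) + (5) = 5698 — matches.
Step 6: x = 3*(5698) + (2)*(1599) + (5) = 20297 — matches.
Step 7: x = 3*(20297) + (2)*(5698) + (5) = 72292 — the trace disagrees here.
First incorrect step: 7; the correct value is x = 72292.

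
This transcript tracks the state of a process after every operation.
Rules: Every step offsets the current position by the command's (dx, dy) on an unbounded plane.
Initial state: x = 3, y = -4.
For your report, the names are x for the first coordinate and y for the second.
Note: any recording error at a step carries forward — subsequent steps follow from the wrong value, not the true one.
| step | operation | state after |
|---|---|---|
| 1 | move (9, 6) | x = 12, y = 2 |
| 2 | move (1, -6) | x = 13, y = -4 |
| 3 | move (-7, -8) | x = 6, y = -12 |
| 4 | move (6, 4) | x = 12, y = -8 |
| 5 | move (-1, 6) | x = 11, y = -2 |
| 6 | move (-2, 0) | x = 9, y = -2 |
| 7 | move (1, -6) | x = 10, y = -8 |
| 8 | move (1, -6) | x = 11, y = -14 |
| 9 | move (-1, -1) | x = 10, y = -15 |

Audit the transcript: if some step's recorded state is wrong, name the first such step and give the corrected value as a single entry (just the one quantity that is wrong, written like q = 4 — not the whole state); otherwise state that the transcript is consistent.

no error

1. x = 3 + (9) = 12, y = -4 + (6) = 2 (same as recorded)
2. x = 12 + (1) = 13, y = 2 + (-6) = -4 (agrees with the transcript)
3. x = 13 + (-7) = 6, y = -4 + (-8) = -12 (exactly as logged)
4. x = 6 + (6) = 12, y = -12 + (4) = -8 (consistent with the transcript)
5. x = 12 + (-1) = 11, y = -8 + (6) = -2 (checks out)
6. x = 11 + (-2) = 9, y = -2 + (0) = -2 (checks out)
7. x = 9 + (1) = 10, y = -2 + (-6) = -8 (consistent with the transcript)
8. x = 10 + (1) = 11, y = -8 + (-6) = -14 (agrees with the transcript)
9. x = 11 + (-1) = 10, y = -14 + (-1) = -15 (confirmed correct)
Nothing is out of place; the run is error-free.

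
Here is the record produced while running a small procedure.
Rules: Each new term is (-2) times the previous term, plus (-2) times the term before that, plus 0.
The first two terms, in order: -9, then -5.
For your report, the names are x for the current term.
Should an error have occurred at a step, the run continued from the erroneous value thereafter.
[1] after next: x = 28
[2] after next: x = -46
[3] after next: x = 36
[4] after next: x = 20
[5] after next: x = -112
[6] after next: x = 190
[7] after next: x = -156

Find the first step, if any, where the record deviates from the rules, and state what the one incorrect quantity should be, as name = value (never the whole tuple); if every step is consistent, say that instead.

Recomputing the run from the initial state:
step 1: x = 28
step 2: x = -46
step 3: x = 36
step 4: x = 20
step 5: x = -112
step 6: x = 184
step 7: x = -144
The first disagreement with the record is at step 6, where the value should be x = 184.

step 6, x = 184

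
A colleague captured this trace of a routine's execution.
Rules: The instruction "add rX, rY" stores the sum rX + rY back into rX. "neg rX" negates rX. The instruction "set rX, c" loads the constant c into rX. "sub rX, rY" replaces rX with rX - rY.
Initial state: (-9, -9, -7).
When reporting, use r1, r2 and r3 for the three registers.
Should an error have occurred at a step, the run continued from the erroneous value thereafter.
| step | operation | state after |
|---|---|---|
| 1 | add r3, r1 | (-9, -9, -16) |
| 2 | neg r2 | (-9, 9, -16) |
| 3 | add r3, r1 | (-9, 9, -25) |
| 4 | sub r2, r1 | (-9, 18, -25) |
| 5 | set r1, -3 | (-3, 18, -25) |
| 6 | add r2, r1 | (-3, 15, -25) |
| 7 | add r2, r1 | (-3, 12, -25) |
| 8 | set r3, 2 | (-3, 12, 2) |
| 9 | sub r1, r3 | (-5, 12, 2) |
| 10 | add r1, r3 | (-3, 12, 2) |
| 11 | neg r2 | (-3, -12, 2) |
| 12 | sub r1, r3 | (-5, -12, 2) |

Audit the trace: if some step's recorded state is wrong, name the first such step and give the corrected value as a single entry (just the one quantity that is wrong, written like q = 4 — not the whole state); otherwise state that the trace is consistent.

Recomputing the run from the initial state:
step 1: r1 = -9, r2 = -9, r3 = -16
step 2: r1 = -9, r2 = 9, r3 = -16
step 3: r1 = -9, r2 = 9, r3 = -25
step 4: r1 = -9, r2 = 18, r3 = -25
step 5: r1 = -3, r2 = 18, r3 = -25
step 6: r1 = -3, r2 = 15, r3 = -25
step 7: r1 = -3, r2 = 12, r3 = -25
step 8: r1 = -3, r2 = 12, r3 = 2
step 9: r1 = -5, r2 = 12, r3 = 2
step 10: r1 = -3, r2 = 12, r3 = 2
step 11: r1 = -3, r2 = -12, r3 = 2
step 12: r1 = -5, r2 = -12, r3 = 2
This matches the trace at every step.

no error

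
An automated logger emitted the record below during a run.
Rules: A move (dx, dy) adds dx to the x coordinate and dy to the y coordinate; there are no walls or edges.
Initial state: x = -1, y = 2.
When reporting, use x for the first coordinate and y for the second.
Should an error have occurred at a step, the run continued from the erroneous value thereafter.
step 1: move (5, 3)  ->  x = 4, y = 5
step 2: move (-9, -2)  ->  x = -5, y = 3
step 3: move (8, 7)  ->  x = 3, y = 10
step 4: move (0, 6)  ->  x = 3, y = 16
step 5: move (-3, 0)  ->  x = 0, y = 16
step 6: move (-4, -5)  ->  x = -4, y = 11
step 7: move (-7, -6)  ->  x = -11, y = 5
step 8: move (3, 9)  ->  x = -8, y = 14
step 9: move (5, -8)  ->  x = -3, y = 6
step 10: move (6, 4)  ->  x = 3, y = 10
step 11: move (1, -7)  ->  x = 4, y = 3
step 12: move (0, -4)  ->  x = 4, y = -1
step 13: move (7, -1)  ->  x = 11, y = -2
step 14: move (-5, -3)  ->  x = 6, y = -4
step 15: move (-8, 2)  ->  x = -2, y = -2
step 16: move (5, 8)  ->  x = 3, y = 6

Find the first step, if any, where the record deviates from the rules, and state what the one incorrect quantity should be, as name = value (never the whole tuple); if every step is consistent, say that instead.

step 14, y = -5

Recomputing the run from the initial state:
step 1: x = 4, y = 5
step 2: x = -5, y = 3
step 3: x = 3, y = 10
step 4: x = 3, y = 16
step 5: x = 0, y = 16
step 6: x = -4, y = 11
step 7: x = -11, y = 5
step 8: x = -8, y = 14
step 9: x = -3, y = 6
step 10: x = 3, y = 10
step 11: x = 4, y = 3
step 12: x = 4, y = -1
step 13: x = 11, y = -2
step 14: x = 6, y = -5
step 15: x = -2, y = -3
step 16: x = 3, y = 5
The first disagreement with the record is at step 14, where the value should be y = -5.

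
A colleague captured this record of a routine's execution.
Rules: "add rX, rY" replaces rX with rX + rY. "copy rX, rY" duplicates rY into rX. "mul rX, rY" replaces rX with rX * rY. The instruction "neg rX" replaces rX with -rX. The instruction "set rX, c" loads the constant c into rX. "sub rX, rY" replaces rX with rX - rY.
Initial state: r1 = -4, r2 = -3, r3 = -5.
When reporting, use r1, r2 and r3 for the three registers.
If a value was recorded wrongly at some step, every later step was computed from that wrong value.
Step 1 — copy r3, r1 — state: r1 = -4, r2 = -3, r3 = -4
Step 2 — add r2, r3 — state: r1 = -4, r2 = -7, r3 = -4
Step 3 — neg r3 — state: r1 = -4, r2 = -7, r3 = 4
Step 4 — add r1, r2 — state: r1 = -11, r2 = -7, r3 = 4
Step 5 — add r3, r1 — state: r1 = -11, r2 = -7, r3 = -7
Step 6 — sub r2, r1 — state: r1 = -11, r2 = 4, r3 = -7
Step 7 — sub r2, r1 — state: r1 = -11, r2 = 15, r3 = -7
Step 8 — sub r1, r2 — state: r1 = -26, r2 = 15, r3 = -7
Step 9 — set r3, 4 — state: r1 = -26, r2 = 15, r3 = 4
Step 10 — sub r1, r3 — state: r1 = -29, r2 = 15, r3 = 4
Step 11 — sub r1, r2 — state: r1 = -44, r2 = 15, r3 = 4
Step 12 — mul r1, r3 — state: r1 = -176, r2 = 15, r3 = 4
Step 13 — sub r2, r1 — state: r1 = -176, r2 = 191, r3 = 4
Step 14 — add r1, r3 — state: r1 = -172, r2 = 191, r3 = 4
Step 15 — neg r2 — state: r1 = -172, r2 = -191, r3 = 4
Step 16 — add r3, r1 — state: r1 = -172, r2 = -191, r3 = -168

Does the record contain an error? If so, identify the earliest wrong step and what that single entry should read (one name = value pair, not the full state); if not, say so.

1. r3 = -4 (confirmed correct)
2. r2 = -3 + -4 = -7 (exactly as logged)
3. r3 = -(-4) = 4 (no discrepancy)
4. r1 = -4 + -7 = -11 (confirmed correct)
5. r3 = 4 + -11 = -7 (checks out)
6. r2 = -7 - -11 = 4 (confirmed correct)
7. r2 = 4 - -11 = 15 (in agreement)
8. r1 = -11 - 15 = -26 (no discrepancy)
9. r3 = 4 (checks out)
10. r1 = -26 - 4 = -30 (the record disagrees here)
Conclusion: step 10 carries the first error; the entry should be r1 = -30.

step 10, r1 = -30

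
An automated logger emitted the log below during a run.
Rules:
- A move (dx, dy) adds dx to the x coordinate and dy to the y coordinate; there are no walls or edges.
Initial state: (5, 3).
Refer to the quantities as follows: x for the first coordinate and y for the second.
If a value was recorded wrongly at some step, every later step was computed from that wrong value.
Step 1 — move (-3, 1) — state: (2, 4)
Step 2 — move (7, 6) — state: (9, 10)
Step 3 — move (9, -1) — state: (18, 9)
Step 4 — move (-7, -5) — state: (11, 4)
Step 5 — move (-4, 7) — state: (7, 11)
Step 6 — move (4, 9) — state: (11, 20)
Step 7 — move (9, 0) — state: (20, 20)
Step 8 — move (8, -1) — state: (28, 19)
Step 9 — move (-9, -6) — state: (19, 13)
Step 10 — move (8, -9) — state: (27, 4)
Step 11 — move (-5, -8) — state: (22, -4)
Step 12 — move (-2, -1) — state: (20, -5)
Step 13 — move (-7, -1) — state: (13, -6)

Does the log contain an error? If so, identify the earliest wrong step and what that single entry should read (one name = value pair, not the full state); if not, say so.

Recomputing the run from the initial state:
step 1: x = 2, y = 4
step 2: x = 9, y = 10
step 3: x = 18, y = 9
step 4: x = 11, y = 4
step 5: x = 7, y = 11
step 6: x = 11, y = 20
step 7: x = 20, y = 20
step 8: x = 28, y = 19
step 9: x = 19, y = 13
step 10: x = 27, y = 4
step 11: x = 22, y = -4
step 12: x = 20, y = -5
step 13: x = 13, y = -6
This matches the log at every step.

no error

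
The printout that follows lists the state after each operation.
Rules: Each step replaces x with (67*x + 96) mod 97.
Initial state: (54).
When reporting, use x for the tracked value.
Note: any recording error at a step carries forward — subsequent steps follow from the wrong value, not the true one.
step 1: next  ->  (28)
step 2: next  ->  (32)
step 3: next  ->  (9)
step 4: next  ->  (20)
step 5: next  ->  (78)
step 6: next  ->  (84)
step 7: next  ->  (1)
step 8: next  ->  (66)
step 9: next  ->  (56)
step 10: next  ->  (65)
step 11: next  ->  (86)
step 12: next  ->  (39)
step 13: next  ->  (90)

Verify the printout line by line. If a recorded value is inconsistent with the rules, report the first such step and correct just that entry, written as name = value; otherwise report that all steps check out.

step 1: x = (67*54 + 96) mod 97 = 28 -> verified
step 2: x = (67*28 + 96) mod 97 = 32 -> in agreement
step 3: x = (67*32 + 96) mod 97 = 9 -> matches
step 4: x = (67*9 + 96) mod 97 = 20 -> verified
step 5: x = (67*20 + 96) mod 97 = 78 -> agrees with the printout
step 6: x = (67*78 + 96) mod 97 = 84 -> exactly as logged
step 7: x = (67*84 + 96) mod 97 = 1 -> consistent with the printout
step 8: x = (67*1 + 96) mod 97 = 66 -> in agreement
step 9: x = (67*66 + 96) mod 97 = 56 -> exactly as logged
step 10: x = (67*56 + 96) mod 97 = 65 -> consistent with the printout
step 11: x = (67*65 + 96) mod 97 = 86 -> verified
step 12: x = (67*86 + 96) mod 97 = 38 -> the printout has a different value
The audit stops at step 12: the recorded entry is wrong and should be x = 38.

step 12, x = 38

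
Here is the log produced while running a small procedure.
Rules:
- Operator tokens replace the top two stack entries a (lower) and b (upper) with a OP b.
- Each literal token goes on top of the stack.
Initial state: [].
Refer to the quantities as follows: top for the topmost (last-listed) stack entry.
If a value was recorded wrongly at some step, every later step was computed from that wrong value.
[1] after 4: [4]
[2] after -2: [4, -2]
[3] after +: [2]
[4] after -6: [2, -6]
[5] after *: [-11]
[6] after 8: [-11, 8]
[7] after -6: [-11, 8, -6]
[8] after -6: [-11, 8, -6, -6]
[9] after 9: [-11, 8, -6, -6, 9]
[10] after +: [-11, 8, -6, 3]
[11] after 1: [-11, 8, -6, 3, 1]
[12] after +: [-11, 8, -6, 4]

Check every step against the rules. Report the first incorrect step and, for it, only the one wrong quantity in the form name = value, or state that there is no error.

step 5, top = -12

step 1: push 4: top = 4 -> no discrepancy
step 2: push -2: top = -2 -> same as recorded
step 3: 4 + -2 = 2 -> matches
step 4: push -6: top = -6 -> exactly as logged
step 5: 2 * -6 = -12 -> first mismatch against the log
First deviation found at step 5; the corrected entry is top = -12.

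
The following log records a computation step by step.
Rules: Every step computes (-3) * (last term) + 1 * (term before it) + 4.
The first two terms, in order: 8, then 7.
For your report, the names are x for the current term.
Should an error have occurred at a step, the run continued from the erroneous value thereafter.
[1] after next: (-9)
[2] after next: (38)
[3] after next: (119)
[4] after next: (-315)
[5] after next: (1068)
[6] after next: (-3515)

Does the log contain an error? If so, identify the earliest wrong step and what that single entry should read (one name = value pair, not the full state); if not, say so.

step 3, x = -119

step 1: x = -3*(7) + (1)*(8) + (4) = -9 -> checks out
step 2: x = -3*(-9) + (1)*(7) + (4) = 38 -> agrees with the log
step 3: x = -3*(38) + (1)*(-9) + (4) = -119 -> the entry is off here
Conclusion: step 3 carries the first error; the entry should be x = -119.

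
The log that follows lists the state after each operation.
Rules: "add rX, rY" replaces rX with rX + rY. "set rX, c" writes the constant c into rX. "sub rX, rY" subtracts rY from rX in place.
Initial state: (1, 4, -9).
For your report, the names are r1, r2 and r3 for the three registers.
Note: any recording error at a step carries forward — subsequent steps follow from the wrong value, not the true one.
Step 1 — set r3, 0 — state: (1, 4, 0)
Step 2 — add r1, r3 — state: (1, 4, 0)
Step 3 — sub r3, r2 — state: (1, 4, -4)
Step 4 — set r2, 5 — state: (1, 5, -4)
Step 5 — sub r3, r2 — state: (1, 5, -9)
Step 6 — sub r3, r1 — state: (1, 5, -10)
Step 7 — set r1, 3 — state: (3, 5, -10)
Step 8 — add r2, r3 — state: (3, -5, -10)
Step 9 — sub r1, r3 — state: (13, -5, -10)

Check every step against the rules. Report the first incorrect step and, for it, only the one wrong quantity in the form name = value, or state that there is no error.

no error

step 1: r3 = 0 -> same as recorded
step 2: r1 = 1 + 0 = 1 -> agrees with the log
step 3: r3 = 0 - 4 = -4 -> matches
step 4: r2 = 5 -> no discrepancy
step 5: r3 = -4 - 5 = -9 -> agrees with the log
step 6: r3 = -9 - 1 = -10 -> exactly as logged
step 7: r1 = 3 -> in agreement
step 8: r2 = 5 + -10 = -5 -> verified
step 9: r1 = 3 - -10 = 13 -> confirmed correct
All entries verified; no error found.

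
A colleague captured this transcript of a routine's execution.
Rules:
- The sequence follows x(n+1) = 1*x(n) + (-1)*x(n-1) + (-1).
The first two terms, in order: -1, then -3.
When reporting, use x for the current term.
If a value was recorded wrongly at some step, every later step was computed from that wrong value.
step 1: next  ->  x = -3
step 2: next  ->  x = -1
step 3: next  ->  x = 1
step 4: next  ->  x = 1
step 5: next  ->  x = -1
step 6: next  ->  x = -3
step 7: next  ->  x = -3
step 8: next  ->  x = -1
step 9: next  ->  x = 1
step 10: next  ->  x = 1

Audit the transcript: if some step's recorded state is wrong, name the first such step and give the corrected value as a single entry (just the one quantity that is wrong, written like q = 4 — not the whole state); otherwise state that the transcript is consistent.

Recomputing the run from the initial state:
step 1: x = -3
step 2: x = -1
step 3: x = 1
step 4: x = 1
step 5: x = -1
step 6: x = -3
step 7: x = -3
step 8: x = -1
step 9: x = 1
step 10: x = 1
This matches the transcript at every step.

no error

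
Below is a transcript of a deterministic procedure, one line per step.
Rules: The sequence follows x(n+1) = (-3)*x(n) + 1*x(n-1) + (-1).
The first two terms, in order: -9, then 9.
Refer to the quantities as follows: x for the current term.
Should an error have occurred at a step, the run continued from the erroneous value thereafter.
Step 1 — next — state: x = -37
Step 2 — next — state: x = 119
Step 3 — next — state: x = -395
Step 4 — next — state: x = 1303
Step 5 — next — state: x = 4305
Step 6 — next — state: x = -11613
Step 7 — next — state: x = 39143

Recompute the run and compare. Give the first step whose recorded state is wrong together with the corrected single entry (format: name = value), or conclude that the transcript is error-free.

step 5, x = -4305

1. x = -3*(9) + (1)*(-9) + (-1) = -37 (consistent with the transcript)
2. x = -3*(-37) + (1)*(9) + (-1) = 119 (no discrepancy)
3. x = -3*(119) + (1)*(-37) + (-1) = -395 (consistent with the transcript)
4. x = -3*(-395) + (1)*(119) + (-1) = 1303 (no discrepancy)
5. x = -3*(1303) + (1)*(-395) + (-1) = -4305 (the entry is off here)
First deviation found at step 5; the corrected entry is x = -4305.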